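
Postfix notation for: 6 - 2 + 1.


Left to right (same or higher precedence on left)
Postfix: 6 2 - 1 +


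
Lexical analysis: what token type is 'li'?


Pattern: letter/underscore followed by alphanumerics, not a keyword
Type: IDENTIFIER


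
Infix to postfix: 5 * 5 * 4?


Left to right (same or higher precedence on left)
Postfix: 5 5 * 4 *


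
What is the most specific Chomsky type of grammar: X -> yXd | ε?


Single nonterminal LHS, but y^n d^n is not regular
Classification: Type 2 (Context-Free)


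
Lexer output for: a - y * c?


Scan left to right, longest-match per lexeme
Tokens: ID(a), OP(-), ID(y), OP(*), ID(c)


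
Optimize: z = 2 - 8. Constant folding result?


2 - 8 = -6 at compile time
Optimized: z = -6


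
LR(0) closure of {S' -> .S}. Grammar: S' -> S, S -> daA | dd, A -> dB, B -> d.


Start: S' -> .S
For each item with dot before a nonterminal B, add B -> .γ for every B-production
Closure: [S' -> .S, S -> .daA, S -> .dd]


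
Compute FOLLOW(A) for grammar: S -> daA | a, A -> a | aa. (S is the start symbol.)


$ ∈ FOLLOW(S). For each A -> αBβ: add FIRST(β)\{ε} to FOLLOW(B); if β nullable, add FOLLOW(A).
FOLLOW(A) = {$}


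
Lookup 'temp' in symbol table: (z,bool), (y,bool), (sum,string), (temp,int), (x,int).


Lookup 'temp' → type int


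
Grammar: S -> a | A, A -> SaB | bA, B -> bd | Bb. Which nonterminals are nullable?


A nonterminal is nullable iff some alternative derives ε (directly, or every symbol in it is nullable)
Nullable: {}


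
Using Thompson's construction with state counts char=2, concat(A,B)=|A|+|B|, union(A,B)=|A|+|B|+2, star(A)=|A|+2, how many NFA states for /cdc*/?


Syntax tree has 3 char leaf(s), 0 union(s), 1 star(s)
chars contribute 3×2 = 6; each union adds +2; each star adds +2
Total: 6 + 0 + 2 = 8 states


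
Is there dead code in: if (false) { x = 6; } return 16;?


condition is constant false, so the whole block is unreachable
Dead: 'if (false) { x = 6; }'


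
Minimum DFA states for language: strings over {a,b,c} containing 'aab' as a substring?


KMP-style automaton: 3 progress states + 1 absorbing accept = 4
Minimal DFA: 4 states


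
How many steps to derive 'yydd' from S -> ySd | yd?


Derivation: S => ySd => yydd
Steps: 2


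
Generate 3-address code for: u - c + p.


Break into single-operator statements:
t1 = u - c
t2 = t1 + p


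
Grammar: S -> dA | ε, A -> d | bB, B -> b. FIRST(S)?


Per alternative of S: FIRST(dA) = {d}; FIRST(ε) = {ε}
FIRST(S) = {d, ε}


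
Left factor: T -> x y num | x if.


Common prefix: 'x'
Factored: T -> x T', T' -> y num | if


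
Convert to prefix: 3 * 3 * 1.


left-to-right (same/higher precedence on left): tree is (* (* 3 3) 1)
Prefix: * * 3 3 1


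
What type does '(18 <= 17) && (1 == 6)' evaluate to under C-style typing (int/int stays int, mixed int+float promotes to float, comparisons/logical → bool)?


Operand types: bool && bool
Rule: logical operators take bool operands and yield bool
Result type: bool


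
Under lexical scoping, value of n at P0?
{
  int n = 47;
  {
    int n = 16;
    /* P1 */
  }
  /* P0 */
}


n declared in the same block as P0
n = 47


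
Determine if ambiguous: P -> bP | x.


right-linear, alternatives start with distinct terminals 'b' vs 'x': unique leftmost derivation
Unambiguous


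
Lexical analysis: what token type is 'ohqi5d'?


Pattern: letter/underscore followed by alphanumerics, not a keyword
Type: IDENTIFIER


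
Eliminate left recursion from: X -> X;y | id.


Left-recursive alternatives: X;y; non-recursive: id
Introduce X': X -> idX', X' -> ;yX' | ε


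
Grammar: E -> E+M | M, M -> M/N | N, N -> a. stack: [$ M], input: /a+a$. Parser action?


shift '/' to continue M -> M/N
Action: shift


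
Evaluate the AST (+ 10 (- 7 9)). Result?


Evaluate inner: (- 7 9) = -2
Evaluate root: (+ 10 -2) = 8
Result: 8


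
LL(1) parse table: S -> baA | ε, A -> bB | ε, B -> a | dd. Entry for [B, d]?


For [B, d]: 'd' ∈ FIRST(dd)
Entry: B -> dd


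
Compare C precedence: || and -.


'-' is additive (level 9); '||' is logical OR (level 1)
Higher level binds tighter
'-' has higher precedence than '||'


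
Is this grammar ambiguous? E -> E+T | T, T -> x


precedence layered via separate nonterminal T: deterministic
Unambiguous


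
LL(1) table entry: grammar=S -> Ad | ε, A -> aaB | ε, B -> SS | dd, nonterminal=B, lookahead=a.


For [B, a]: 'a' ∈ FIRST(SS)
Entry: B -> SS


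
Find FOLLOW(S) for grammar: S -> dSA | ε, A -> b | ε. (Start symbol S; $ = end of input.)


$ ∈ FOLLOW(S). For each A -> αBβ: add FIRST(β)\{ε} to FOLLOW(B); if β nullable, add FOLLOW(A).
FOLLOW(S) = {$, b}


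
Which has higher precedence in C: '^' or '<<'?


'<<' is shift (level 8); '^' is bitwise XOR (level 4)
Higher level binds tighter
'<<' has higher precedence than '^'


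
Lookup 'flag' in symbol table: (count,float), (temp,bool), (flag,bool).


Lookup 'flag' → type bool


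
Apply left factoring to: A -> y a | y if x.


Common prefix: 'y'
Factored: A -> y A', A' -> a | if x


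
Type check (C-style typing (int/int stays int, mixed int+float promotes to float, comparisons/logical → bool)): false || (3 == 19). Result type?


Operand types: bool || bool
Rule: logical operators take bool operands and yield bool
Result type: bool


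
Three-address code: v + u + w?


Break into single-operator statements:
t1 = v + u
t2 = t1 + w


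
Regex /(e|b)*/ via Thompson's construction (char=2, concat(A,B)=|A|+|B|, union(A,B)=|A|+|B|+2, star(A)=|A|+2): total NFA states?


Syntax tree has 2 char leaf(s), 1 union(s), 1 star(s)
chars contribute 2×2 = 4; each union adds +2; each star adds +2
Total: 4 + 2 + 2 = 8 states


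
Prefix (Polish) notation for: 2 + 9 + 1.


left-to-right (same/higher precedence on left): tree is (+ (+ 2 9) 1)
Prefix: + + 2 9 1


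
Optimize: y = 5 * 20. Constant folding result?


5 * 20 = 100 at compile time
Optimized: y = 100


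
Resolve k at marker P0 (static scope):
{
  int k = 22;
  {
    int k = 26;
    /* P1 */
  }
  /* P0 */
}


k declared in the same block as P0
k = 22


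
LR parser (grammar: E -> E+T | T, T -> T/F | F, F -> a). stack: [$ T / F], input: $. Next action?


handle 'T/F' on top
Action: reduce (T -> T/F)


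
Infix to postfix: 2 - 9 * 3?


* has higher precedence, evaluate 9*3 first
Postfix: 2 9 3 * -


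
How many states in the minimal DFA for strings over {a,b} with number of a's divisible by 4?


Track (count of a) mod 4: states 0..3, accept at 0
Minimal DFA: 4 states


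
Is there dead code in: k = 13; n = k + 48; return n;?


k is read by n's definition; n is returned
No dead code


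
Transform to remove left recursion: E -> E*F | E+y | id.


Left-recursive alternatives: E*F, E+y; non-recursive: id
Introduce E': E -> idE', E' -> *FE' | +yE' | ε


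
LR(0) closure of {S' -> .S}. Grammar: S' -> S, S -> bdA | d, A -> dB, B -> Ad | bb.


Start: S' -> .S
For each item with dot before a nonterminal B, add B -> .γ for every B-production
Closure: [S' -> .S, S -> .bdA, S -> .d]


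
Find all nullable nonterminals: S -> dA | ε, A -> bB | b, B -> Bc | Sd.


A nonterminal is nullable iff some alternative derives ε (directly, or every symbol in it is nullable)
Nullable: {S}


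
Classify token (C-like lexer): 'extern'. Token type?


Pattern: reserved word
Type: KEYWORD


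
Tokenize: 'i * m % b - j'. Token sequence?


Scan left to right, longest-match per lexeme
Tokens: ID(i), OP(*), ID(m), OP(%), ID(b), OP(-), ID(j)


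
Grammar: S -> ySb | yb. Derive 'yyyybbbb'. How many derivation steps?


Derivation: S => ySb => yySbb => yyySbbb => yyyybbbb
Steps: 4


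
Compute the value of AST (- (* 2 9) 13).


Evaluate inner: (* 2 9) = 18
Evaluate root: (- 18 13) = 5
Result: 5


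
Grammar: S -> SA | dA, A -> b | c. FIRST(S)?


Per alternative of S: FIRST(SA) = {d}; FIRST(dA) = {d}
FIRST(S) = {d}


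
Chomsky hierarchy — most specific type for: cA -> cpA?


LHS has context (more than one symbol) and |LHS| ≤ |RHS|
Classification: Type 1 (Context-Sensitive)


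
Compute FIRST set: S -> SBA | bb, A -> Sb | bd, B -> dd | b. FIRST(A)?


Per alternative of A: FIRST(Sb) = {b}; FIRST(bd) = {b}
FIRST(A) = {b}


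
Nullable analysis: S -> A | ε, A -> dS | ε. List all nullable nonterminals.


A nonterminal is nullable iff some alternative derives ε (directly, or every symbol in it is nullable)
Nullable: {A, S}


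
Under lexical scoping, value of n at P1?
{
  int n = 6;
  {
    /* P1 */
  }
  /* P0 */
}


P1's block does not declare n; resolves to the enclosing declaration at depth 0
n = 6


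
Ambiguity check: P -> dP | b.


right-linear, alternatives start with distinct terminals 'd' vs 'b': unique leftmost derivation
Unambiguous


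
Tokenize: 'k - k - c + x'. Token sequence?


Scan left to right, longest-match per lexeme
Tokens: ID(k), OP(-), ID(k), OP(-), ID(c), OP(+), ID(x)


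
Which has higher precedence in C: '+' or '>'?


'+' is additive (level 9); '>' is relational (level 7)
Higher level binds tighter
'+' has higher precedence than '>'


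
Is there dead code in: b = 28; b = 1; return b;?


first assignment to b is overwritten before any read
Dead: 'b = 28'


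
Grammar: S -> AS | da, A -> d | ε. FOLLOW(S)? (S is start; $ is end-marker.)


$ ∈ FOLLOW(S). For each A -> αBβ: add FIRST(β)\{ε} to FOLLOW(B); if β nullable, add FOLLOW(A).
FOLLOW(S) = {$}


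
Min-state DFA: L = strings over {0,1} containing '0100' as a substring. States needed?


KMP-style automaton: 4 progress states + 1 absorbing accept = 5
Minimal DFA: 5 states


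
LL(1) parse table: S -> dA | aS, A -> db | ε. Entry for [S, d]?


For [S, d]: 'd' ∈ FIRST(dA)
Entry: S -> dA


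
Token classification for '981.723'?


Pattern: digits with a decimal point
Type: FLOAT_LITERAL


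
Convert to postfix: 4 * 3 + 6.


Left to right (same or higher precedence on left)
Postfix: 4 3 * 6 +


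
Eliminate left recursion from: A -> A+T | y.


Left-recursive alternatives: A+T; non-recursive: y
Introduce A': A -> yA', A' -> +TA' | ε


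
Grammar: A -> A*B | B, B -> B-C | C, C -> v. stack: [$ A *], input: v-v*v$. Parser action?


no handle ('A*' is not any RHS); shift 'v'
Action: shift


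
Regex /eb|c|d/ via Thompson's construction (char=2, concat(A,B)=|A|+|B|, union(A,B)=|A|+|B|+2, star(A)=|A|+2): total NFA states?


Syntax tree has 4 char leaf(s), 2 union(s), 0 star(s)
chars contribute 4×2 = 8; each union adds +2; each star adds +2
Total: 8 + 4 + 0 = 12 states


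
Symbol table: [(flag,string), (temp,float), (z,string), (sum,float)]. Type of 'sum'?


Lookup 'sum' → type float


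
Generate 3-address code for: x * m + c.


Break into single-operator statements:
t1 = x * m
t2 = t1 + c


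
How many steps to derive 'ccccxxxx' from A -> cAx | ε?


Derivation: A => cAx => ccAxx => cccAxxx => ccccAxxxx => ccccxxxx
Steps: 5


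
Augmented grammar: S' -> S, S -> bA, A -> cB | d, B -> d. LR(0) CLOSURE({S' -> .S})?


Start: S' -> .S
For each item with dot before a nonterminal B, add B -> .γ for every B-production
Closure: [S' -> .S, S -> .bA]


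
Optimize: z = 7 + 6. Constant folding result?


7 + 6 = 13 at compile time
Optimized: z = 13


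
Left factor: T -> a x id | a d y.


Common prefix: 'a'
Factored: T -> a T', T' -> x id | d y


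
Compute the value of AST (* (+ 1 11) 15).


Evaluate inner: (+ 1 11) = 12
Evaluate root: (* 12 15) = 180
Result: 180


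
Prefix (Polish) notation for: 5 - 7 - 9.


left-to-right (same/higher precedence on left): tree is (- (- 5 7) 9)
Prefix: - - 5 7 9


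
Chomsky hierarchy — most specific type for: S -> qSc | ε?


Single nonterminal LHS, but q^n c^n is not regular
Classification: Type 2 (Context-Free)


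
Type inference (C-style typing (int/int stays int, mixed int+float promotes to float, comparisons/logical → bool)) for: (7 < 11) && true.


Operand types: bool && bool
Rule: logical operators take bool operands and yield bool
Result type: bool


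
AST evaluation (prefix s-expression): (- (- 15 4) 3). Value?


Evaluate inner: (- 15 4) = 11
Evaluate root: (- 11 3) = 8
Result: 8


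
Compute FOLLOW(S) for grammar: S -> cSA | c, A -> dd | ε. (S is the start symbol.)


$ ∈ FOLLOW(S). For each A -> αBβ: add FIRST(β)\{ε} to FOLLOW(B); if β nullable, add FOLLOW(A).
FOLLOW(S) = {$, d}


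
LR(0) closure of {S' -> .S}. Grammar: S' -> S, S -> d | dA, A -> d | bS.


Start: S' -> .S
For each item with dot before a nonterminal B, add B -> .γ for every B-production
Closure: [S' -> .S, S -> .d, S -> .dA]


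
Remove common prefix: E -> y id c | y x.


Common prefix: 'y'
Factored: E -> y E', E' -> id c | x


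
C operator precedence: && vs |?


'|' is bitwise OR (level 3); '&&' is logical AND (level 2)
Higher level binds tighter
'|' has higher precedence than '&&'


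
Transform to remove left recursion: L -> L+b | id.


Left-recursive alternatives: L+b; non-recursive: id
Introduce L': L -> idL', L' -> +bL' | ε


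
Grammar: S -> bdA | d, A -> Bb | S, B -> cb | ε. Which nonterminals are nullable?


A nonterminal is nullable iff some alternative derives ε (directly, or every symbol in it is nullable)
Nullable: {B}


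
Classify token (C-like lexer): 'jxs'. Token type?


Pattern: letter/underscore followed by alphanumerics, not a keyword
Type: IDENTIFIER


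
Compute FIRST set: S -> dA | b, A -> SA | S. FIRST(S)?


Per alternative of S: FIRST(dA) = {d}; FIRST(b) = {b}
FIRST(S) = {b, d}


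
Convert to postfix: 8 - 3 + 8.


Left to right (same or higher precedence on left)
Postfix: 8 3 - 8 +


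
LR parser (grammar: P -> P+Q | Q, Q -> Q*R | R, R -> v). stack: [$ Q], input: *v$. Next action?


shift '*' to continue Q -> Q*R
Action: shift


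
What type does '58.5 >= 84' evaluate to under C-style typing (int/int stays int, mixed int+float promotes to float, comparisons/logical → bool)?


Operand types: float >= int
Rule: comparison yields bool
Result type: bool


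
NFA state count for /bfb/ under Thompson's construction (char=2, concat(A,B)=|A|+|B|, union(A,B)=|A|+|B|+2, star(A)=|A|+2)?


Syntax tree has 3 char leaf(s), 0 union(s), 0 star(s)
chars contribute 3×2 = 6; each union adds +2; each star adds +2
Total: 6 + 0 + 0 = 6 states


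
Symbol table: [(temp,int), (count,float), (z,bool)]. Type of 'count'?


Lookup 'count' → type float


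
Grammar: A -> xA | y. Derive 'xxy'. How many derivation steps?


Derivation: A => xA => xxA => xxy
Steps: 3


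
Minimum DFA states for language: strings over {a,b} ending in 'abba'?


Track the longest suffix of input matching a prefix of 'abba': 5 classes (prefixes of length 0..4)
Minimal DFA: 5 states


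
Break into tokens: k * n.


Scan left to right, longest-match per lexeme
Tokens: ID(k), OP(*), ID(n)


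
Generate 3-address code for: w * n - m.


Break into single-operator statements:
t1 = w * n
t2 = t1 - m


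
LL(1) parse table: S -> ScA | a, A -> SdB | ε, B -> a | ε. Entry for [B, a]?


For [B, a]: 'a' ∈ FIRST(a)
Entry: B -> a


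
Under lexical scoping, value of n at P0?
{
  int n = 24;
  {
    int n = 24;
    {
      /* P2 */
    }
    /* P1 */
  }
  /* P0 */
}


n declared in the same block as P0
n = 24


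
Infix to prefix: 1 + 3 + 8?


left-to-right (same/higher precedence on left): tree is (+ (+ 1 3) 8)
Prefix: + + 1 3 8


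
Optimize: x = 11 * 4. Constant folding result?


11 * 4 = 44 at compile time
Optimized: x = 44


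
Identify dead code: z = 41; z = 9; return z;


first assignment to z is overwritten before any read
Dead: 'z = 41'


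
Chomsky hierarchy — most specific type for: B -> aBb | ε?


Single nonterminal LHS, but a^n b^n is not regular
Classification: Type 2 (Context-Free)


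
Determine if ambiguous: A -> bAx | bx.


balanced b^n…x^n: each string has a unique parse
Unambiguous


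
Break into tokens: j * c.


Scan left to right, longest-match per lexeme
Tokens: ID(j), OP(*), ID(c)


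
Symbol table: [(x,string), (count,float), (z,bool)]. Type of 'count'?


Lookup 'count' → type float


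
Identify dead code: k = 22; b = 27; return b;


k is assigned but never read
Dead: 'k = 22'


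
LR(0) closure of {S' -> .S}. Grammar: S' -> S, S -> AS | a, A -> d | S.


Start: S' -> .S
For each item with dot before a nonterminal B, add B -> .γ for every B-production
Closure: [S' -> .S, S -> .AS, S -> .a, A -> .d, A -> .S]


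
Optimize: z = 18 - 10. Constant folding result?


18 - 10 = 8 at compile time
Optimized: z = 8


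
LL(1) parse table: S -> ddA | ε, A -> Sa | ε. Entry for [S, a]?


For [S, a]: ε is nullable and 'a' ∈ FOLLOW(S)
Entry: S -> ε


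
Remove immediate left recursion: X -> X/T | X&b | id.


Left-recursive alternatives: X/T, X&b; non-recursive: id
Introduce X': X -> idX', X' -> /TX' | &bX' | ε


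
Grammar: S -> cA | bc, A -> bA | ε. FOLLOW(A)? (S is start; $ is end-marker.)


$ ∈ FOLLOW(S). For each A -> αBβ: add FIRST(β)\{ε} to FOLLOW(B); if β nullable, add FOLLOW(A).
FOLLOW(A) = {$}


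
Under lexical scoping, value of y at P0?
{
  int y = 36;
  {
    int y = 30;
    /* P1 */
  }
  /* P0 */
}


y declared in the same block as P0
y = 36


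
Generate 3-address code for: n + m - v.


Break into single-operator statements:
t1 = n + m
t2 = t1 - v


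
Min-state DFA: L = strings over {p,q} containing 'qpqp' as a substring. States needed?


KMP-style automaton: 4 progress states + 1 absorbing accept = 5
Minimal DFA: 5 states


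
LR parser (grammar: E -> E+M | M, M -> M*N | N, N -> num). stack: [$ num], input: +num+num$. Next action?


'num' on top is the handle for N -> num
Action: reduce (N -> num)


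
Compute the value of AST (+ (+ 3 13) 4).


Evaluate inner: (+ 3 13) = 16
Evaluate root: (+ 16 4) = 20
Result: 20


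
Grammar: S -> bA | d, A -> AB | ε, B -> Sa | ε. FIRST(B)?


Per alternative of B: FIRST(Sa) = {b, d}; FIRST(ε) = {ε}
FIRST(B) = {b, d, ε}


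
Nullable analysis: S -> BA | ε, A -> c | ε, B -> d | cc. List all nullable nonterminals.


A nonterminal is nullable iff some alternative derives ε (directly, or every symbol in it is nullable)
Nullable: {A, S}


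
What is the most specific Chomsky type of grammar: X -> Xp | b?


Left-linear: every RHS is a terminal or one nonterminal followed by a terminal
Classification: Type 3 (Regular)


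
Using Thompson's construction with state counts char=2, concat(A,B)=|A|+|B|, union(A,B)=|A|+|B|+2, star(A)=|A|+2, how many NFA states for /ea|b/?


Syntax tree has 3 char leaf(s), 1 union(s), 0 star(s)
chars contribute 3×2 = 6; each union adds +2; each star adds +2
Total: 6 + 2 + 0 = 8 states


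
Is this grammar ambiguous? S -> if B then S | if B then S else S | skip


dangling else: 'if B then if B then skip else skip' parses two ways
Ambiguous


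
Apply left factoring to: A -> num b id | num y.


Common prefix: 'num'
Factored: A -> num A', A' -> b id | y


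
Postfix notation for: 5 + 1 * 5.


* has higher precedence, evaluate 1*5 first
Postfix: 5 1 5 * +


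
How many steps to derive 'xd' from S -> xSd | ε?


Derivation: S => xSd => xd
Steps: 2


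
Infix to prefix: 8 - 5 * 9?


'*' binds tighter: tree is (- 8 (* 5 9))
Prefix: - 8 * 5 9


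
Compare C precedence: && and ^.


'^' is bitwise XOR (level 4); '&&' is logical AND (level 2)
Higher level binds tighter
'^' has higher precedence than '&&'


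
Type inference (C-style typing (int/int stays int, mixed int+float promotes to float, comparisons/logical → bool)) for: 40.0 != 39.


Operand types: float != int
Rule: comparison yields bool
Result type: bool


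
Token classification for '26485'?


Pattern: digits only
Type: INTEGER_LITERAL


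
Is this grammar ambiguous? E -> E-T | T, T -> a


precedence layered via separate nonterminal T: deterministic
Unambiguous


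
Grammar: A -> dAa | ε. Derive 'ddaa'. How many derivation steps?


Derivation: A => dAa => ddAaa => ddaa
Steps: 3


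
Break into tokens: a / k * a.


Scan left to right, longest-match per lexeme
Tokens: ID(a), OP(/), ID(k), OP(*), ID(a)


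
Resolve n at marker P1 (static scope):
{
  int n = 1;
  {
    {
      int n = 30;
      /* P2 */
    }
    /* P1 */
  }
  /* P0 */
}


P1's block does not declare n; resolves to the enclosing declaration at depth 0
n = 1


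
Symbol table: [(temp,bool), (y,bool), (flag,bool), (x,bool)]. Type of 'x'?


Lookup 'x' → type bool


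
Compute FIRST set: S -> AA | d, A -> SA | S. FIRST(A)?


Per alternative of A: FIRST(SA) = {d}; FIRST(S) = {d}
FIRST(A) = {d}


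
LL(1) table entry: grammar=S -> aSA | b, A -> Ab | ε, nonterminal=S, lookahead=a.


For [S, a]: 'a' ∈ FIRST(aSA)
Entry: S -> aSA


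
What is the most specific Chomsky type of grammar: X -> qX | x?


Right-linear: every RHS is a terminal or a terminal followed by one nonterminal
Classification: Type 3 (Regular)


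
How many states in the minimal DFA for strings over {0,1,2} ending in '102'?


Track the longest suffix of input matching a prefix of '102': 4 classes (prefixes of length 0..3)
Minimal DFA: 4 states


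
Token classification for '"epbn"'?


Pattern: double-quoted sequence
Type: STRING_LITERAL


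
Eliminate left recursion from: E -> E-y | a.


Left-recursive alternatives: E-y; non-recursive: a
Introduce E': E -> aE', E' -> -yE' | ε


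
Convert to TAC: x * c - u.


Break into single-operator statements:
t1 = x * c
t2 = t1 - u


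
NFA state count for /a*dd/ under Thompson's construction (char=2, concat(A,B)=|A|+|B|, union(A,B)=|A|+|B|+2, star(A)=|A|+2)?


Syntax tree has 3 char leaf(s), 0 union(s), 1 star(s)
chars contribute 3×2 = 6; each union adds +2; each star adds +2
Total: 6 + 0 + 2 = 8 states


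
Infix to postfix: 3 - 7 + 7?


Left to right (same or higher precedence on left)
Postfix: 3 7 - 7 +


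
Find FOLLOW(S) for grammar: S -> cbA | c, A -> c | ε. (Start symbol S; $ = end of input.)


$ ∈ FOLLOW(S). For each A -> αBβ: add FIRST(β)\{ε} to FOLLOW(B); if β nullable, add FOLLOW(A).
FOLLOW(S) = {$}


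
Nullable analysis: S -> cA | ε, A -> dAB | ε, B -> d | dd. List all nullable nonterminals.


A nonterminal is nullable iff some alternative derives ε (directly, or every symbol in it is nullable)
Nullable: {A, S}


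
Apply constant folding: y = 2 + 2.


2 + 2 = 4 at compile time
Optimized: y = 4


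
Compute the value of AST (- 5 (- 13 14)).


Evaluate inner: (- 13 14) = -1
Evaluate root: (- 5 -1) = 6
Result: 6


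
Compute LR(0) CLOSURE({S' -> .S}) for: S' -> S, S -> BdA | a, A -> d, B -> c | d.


Start: S' -> .S
For each item with dot before a nonterminal B, add B -> .γ for every B-production
Closure: [S' -> .S, S -> .BdA, S -> .a, B -> .c, B -> .d]


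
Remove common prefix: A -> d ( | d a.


Common prefix: 'd'
Factored: A -> d A', A' -> ( | a


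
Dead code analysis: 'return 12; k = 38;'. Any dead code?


statement follows a return and is unreachable
Dead: 'k = 38'


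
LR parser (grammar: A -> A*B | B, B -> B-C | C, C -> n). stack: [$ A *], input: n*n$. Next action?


no handle ('A*' is not any RHS); shift 'n'
Action: shift


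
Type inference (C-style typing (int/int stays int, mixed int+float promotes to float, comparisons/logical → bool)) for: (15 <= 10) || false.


Operand types: bool || bool
Rule: logical operators take bool operands and yield bool
Result type: bool


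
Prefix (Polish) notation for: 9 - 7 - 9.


left-to-right (same/higher precedence on left): tree is (- (- 9 7) 9)
Prefix: - - 9 7 9


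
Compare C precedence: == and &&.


'==' is equality (level 6); '&&' is logical AND (level 2)
Higher level binds tighter
'==' has higher precedence than '&&'


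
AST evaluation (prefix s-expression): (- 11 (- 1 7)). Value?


Evaluate inner: (- 1 7) = -6
Evaluate root: (- 11 -6) = 17
Result: 17


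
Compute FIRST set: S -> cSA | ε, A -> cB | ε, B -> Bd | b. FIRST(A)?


Per alternative of A: FIRST(cB) = {c}; FIRST(ε) = {ε}
FIRST(A) = {c, ε}


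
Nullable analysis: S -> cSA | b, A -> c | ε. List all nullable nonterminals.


A nonterminal is nullable iff some alternative derives ε (directly, or every symbol in it is nullable)
Nullable: {A}


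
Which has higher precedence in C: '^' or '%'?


'%' is multiplicative (level 10); '^' is bitwise XOR (level 4)
Higher level binds tighter
'%' has higher precedence than '^'


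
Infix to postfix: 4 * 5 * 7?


Left to right (same or higher precedence on left)
Postfix: 4 5 * 7 *


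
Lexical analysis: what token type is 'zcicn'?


Pattern: letter/underscore followed by alphanumerics, not a keyword
Type: IDENTIFIER


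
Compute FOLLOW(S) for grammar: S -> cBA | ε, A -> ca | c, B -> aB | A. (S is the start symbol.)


$ ∈ FOLLOW(S). For each A -> αBβ: add FIRST(β)\{ε} to FOLLOW(B); if β nullable, add FOLLOW(A).
FOLLOW(S) = {$}


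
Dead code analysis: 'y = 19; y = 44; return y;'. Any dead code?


first assignment to y is overwritten before any read
Dead: 'y = 19'


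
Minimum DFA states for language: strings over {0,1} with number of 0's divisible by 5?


Track (count of 0) mod 5: states 0..4, accept at 0
Minimal DFA: 5 states


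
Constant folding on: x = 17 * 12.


17 * 12 = 204 at compile time
Optimized: x = 204


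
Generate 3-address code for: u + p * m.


Break into single-operator statements:
t1 = p * m
t2 = u + t1


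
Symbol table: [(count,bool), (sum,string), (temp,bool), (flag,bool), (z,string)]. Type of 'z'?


Lookup 'z' → type string


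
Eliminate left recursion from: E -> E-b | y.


Left-recursive alternatives: E-b; non-recursive: y
Introduce E': E -> yE', E' -> -bE' | ε


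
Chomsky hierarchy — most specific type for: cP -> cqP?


LHS has context (more than one symbol) and |LHS| ≤ |RHS|
Classification: Type 1 (Context-Sensitive)


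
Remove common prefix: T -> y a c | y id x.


Common prefix: 'y'
Factored: T -> y T', T' -> a c | id x


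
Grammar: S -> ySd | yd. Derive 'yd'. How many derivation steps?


Derivation: S => yd
Steps: 1


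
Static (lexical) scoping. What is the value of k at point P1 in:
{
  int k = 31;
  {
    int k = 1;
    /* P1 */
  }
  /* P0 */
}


k declared in the same block as P1
k = 1


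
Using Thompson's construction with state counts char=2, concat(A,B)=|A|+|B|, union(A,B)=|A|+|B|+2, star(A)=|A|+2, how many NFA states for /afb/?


Syntax tree has 3 char leaf(s), 0 union(s), 0 star(s)
chars contribute 3×2 = 6; each union adds +2; each star adds +2
Total: 6 + 0 + 0 = 6 states


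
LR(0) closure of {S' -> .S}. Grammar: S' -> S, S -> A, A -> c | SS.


Start: S' -> .S
For each item with dot before a nonterminal B, add B -> .γ for every B-production
Closure: [S' -> .S, S -> .A, A -> .c, A -> .SS]


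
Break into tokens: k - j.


Scan left to right, longest-match per lexeme
Tokens: ID(k), OP(-), ID(j)


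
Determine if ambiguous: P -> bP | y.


right-linear, alternatives start with distinct terminals 'b' vs 'y': unique leftmost derivation
Unambiguous


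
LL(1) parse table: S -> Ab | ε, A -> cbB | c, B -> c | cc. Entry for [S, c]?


For [S, c]: 'c' ∈ FIRST(Ab)
Entry: S -> Ab


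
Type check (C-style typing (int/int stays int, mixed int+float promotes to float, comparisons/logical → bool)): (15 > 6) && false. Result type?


Operand types: bool && bool
Rule: logical operators take bool operands and yield bool
Result type: bool


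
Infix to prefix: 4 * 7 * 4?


left-to-right (same/higher precedence on left): tree is (* (* 4 7) 4)
Prefix: * * 4 7 4


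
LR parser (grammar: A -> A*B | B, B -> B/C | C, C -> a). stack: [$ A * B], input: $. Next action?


handle 'A*B' on top; lookahead ∈ FOLLOW(A) = {*, $}
Action: reduce (A -> A*B)


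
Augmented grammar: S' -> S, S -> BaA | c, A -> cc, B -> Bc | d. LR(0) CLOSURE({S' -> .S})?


Start: S' -> .S
For each item with dot before a nonterminal B, add B -> .γ for every B-production
Closure: [S' -> .S, S -> .BaA, S -> .c, B -> .Bc, B -> .d]


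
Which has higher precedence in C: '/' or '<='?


'/' is multiplicative (level 10); '<=' is relational (level 7)
Higher level binds tighter
'/' has higher precedence than '<='


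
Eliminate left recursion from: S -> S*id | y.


Left-recursive alternatives: S*id; non-recursive: y
Introduce S': S -> yS', S' -> *idS' | ε


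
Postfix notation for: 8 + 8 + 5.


Left to right (same or higher precedence on left)
Postfix: 8 8 + 5 +


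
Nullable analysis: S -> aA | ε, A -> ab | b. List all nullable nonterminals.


A nonterminal is nullable iff some alternative derives ε (directly, or every symbol in it is nullable)
Nullable: {S}


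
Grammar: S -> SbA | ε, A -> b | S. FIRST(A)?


Per alternative of A: FIRST(b) = {b}; FIRST(S) = {b, ε}
FIRST(A) = {b, ε}


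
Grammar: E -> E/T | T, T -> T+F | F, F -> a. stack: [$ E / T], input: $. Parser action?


handle 'E/T' on top; lookahead ∈ FOLLOW(E) = {/, $}
Action: reduce (E -> E/T)


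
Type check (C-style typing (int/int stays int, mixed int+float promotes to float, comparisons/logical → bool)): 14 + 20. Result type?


Operand types: int + int
Rule: mixed int/float promotes to float; int/int stays int
Result type: int


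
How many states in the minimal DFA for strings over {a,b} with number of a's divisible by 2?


Track (count of a) mod 2: states 0..1, accept at 0
Minimal DFA: 2 states


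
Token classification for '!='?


Pattern: operator symbol
Type: OPERATOR


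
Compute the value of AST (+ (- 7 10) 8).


Evaluate inner: (- 7 10) = -3
Evaluate root: (+ -3 8) = 5
Result: 5


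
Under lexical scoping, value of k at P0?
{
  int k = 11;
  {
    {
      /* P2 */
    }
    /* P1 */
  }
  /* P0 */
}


k declared in the same block as P0
k = 11


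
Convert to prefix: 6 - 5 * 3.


'*' binds tighter: tree is (- 6 (* 5 3))
Prefix: - 6 * 5 3


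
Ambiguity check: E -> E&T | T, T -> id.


precedence layered via separate nonterminal T: deterministic
Unambiguous


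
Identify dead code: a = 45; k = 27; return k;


a is assigned but never read
Dead: 'a = 45'


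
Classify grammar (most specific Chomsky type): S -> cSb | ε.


Single nonterminal LHS, but c^n b^n is not regular
Classification: Type 2 (Context-Free)


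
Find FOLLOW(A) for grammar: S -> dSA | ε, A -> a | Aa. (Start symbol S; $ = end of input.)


$ ∈ FOLLOW(S). For each A -> αBβ: add FIRST(β)\{ε} to FOLLOW(B); if β nullable, add FOLLOW(A).
FOLLOW(A) = {$, a}


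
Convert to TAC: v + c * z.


Break into single-operator statements:
t1 = c * z
t2 = v + t1


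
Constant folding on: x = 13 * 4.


13 * 4 = 52 at compile time
Optimized: x = 52


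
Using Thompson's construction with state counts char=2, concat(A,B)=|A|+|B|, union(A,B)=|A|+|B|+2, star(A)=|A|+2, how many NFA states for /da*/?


Syntax tree has 2 char leaf(s), 0 union(s), 1 star(s)
chars contribute 2×2 = 4; each union adds +2; each star adds +2
Total: 4 + 0 + 2 = 6 states


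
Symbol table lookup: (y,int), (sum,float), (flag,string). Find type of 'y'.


Lookup 'y' → type int


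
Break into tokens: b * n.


Scan left to right, longest-match per lexeme
Tokens: ID(b), OP(*), ID(n)


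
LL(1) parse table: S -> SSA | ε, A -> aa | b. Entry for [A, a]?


For [A, a]: 'a' ∈ FIRST(aa)
Entry: A -> aa


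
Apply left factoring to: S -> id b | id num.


Common prefix: 'id'
Factored: S -> id S', S' -> b | num


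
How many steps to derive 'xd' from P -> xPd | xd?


Derivation: P => xd
Steps: 1


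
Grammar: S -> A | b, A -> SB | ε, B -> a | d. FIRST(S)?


Per alternative of S: FIRST(A) = {a, b, d, ε}; FIRST(b) = {b}
FIRST(S) = {a, b, d, ε}


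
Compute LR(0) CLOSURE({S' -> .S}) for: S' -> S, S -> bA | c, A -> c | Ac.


Start: S' -> .S
For each item with dot before a nonterminal B, add B -> .γ for every B-production
Closure: [S' -> .S, S -> .bA, S -> .c]


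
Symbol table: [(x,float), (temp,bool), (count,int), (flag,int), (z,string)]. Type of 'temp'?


Lookup 'temp' → type bool


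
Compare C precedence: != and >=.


'>=' is relational (level 7); '!=' is equality (level 6)
Higher level binds tighter
'>=' has higher precedence than '!='


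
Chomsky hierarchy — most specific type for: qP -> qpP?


LHS has context (more than one symbol) and |LHS| ≤ |RHS|
Classification: Type 1 (Context-Sensitive)


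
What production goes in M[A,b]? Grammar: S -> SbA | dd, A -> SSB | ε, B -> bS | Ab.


For [A, b]: ε is nullable and 'b' ∈ FOLLOW(A)
Entry: A -> ε


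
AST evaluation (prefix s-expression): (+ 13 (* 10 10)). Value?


Evaluate inner: (* 10 10) = 100
Evaluate root: (+ 13 100) = 113
Result: 113


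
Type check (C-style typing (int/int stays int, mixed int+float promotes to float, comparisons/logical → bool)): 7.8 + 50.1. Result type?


Operand types: float + float
Rule: mixed int/float promotes to float; int/int stays int
Result type: float


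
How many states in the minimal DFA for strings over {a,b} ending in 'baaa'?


Track the longest suffix of input matching a prefix of 'baaa': 5 classes (prefixes of length 0..4)
Minimal DFA: 5 states


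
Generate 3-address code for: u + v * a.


Break into single-operator statements:
t1 = v * a
t2 = u + t1


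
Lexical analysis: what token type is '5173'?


Pattern: digits only
Type: INTEGER_LITERAL


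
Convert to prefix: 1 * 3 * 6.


left-to-right (same/higher precedence on left): tree is (* (* 1 3) 6)
Prefix: * * 1 3 6


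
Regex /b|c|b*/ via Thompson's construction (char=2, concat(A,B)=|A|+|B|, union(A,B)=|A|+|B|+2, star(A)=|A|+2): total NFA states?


Syntax tree has 3 char leaf(s), 2 union(s), 1 star(s)
chars contribute 3×2 = 6; each union adds +2; each star adds +2
Total: 6 + 4 + 2 = 12 states


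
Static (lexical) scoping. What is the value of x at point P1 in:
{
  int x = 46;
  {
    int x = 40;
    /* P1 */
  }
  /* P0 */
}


x declared in the same block as P1
x = 40


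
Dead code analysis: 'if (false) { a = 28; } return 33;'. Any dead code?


condition is constant false, so the whole block is unreachable
Dead: 'if (false) { a = 28; }'


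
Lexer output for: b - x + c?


Scan left to right, longest-match per lexeme
Tokens: ID(b), OP(-), ID(x), OP(+), ID(c)


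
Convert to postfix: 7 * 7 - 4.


Left to right (same or higher precedence on left)
Postfix: 7 7 * 4 -


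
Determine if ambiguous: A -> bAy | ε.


balanced b^n…y^n: each string has a unique parse
Unambiguous


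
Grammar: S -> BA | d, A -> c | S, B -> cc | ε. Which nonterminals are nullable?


A nonterminal is nullable iff some alternative derives ε (directly, or every symbol in it is nullable)
Nullable: {B}


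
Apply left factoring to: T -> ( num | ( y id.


Common prefix: '('
Factored: T -> ( T', T' -> num | y id


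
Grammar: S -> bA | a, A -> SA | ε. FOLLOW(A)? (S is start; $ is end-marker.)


$ ∈ FOLLOW(S). For each A -> αBβ: add FIRST(β)\{ε} to FOLLOW(B); if β nullable, add FOLLOW(A).
FOLLOW(A) = {$, a, b}


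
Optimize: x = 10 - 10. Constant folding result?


10 - 10 = 0 at compile time
Optimized: x = 0


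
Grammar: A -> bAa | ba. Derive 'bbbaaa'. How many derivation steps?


Derivation: A => bAa => bbAaa => bbbaaa
Steps: 3


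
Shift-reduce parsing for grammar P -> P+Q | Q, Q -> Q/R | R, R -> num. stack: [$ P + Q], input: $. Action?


handle 'P+Q' on top; lookahead ∈ FOLLOW(P) = {+, $}
Action: reduce (P -> P+Q)


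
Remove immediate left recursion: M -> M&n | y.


Left-recursive alternatives: M&n; non-recursive: y
Introduce M': M -> yM', M' -> &nM' | ε


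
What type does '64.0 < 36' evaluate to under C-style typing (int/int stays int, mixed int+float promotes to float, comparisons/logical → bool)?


Operand types: float < int
Rule: comparison yields bool
Result type: bool


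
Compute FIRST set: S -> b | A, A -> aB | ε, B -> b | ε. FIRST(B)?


Per alternative of B: FIRST(b) = {b}; FIRST(ε) = {ε}
FIRST(B) = {b, ε}


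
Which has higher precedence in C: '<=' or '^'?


'<=' is relational (level 7); '^' is bitwise XOR (level 4)
Higher level binds tighter
'<=' has higher precedence than '^'


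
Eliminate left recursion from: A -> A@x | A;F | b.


Left-recursive alternatives: A@x, A;F; non-recursive: b
Introduce A': A -> bA', A' -> @xA' | ;FA' | ε


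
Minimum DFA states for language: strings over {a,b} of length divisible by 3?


Track length mod 3: states 0..2, accept at 0
Minimal DFA: 3 states


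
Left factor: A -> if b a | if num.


Common prefix: 'if'
Factored: A -> if A', A' -> b a | num


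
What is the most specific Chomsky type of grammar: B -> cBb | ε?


Single nonterminal LHS, but c^n b^n is not regular
Classification: Type 2 (Context-Free)


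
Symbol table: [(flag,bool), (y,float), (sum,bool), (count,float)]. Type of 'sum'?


Lookup 'sum' → type bool


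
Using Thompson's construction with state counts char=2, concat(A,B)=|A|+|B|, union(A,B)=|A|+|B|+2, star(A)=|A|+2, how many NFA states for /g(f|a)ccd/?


Syntax tree has 6 char leaf(s), 1 union(s), 0 star(s)
chars contribute 6×2 = 12; each union adds +2; each star adds +2
Total: 12 + 2 + 0 = 14 states


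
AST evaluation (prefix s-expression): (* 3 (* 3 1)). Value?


Evaluate inner: (* 3 1) = 3
Evaluate root: (* 3 3) = 9
Result: 9


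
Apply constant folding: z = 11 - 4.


11 - 4 = 7 at compile time
Optimized: z = 7


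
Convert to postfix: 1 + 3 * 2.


* has higher precedence, evaluate 3*2 first
Postfix: 1 3 2 * +


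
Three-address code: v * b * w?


Break into single-operator statements:
t1 = v * b
t2 = t1 * w


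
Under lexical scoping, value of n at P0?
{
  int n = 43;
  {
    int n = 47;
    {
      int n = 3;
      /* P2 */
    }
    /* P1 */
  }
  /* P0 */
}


n declared in the same block as P0
n = 43


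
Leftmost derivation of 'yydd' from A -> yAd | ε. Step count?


Derivation: A => yAd => yyAdd => yydd
Steps: 3


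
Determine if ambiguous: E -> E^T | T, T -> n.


precedence layered via separate nonterminal T: deterministic
Unambiguous


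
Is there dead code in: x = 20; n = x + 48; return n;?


x is read by n's definition; n is returned
No dead code


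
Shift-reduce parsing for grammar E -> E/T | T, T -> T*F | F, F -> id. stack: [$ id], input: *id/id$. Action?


'id' on top is the handle for F -> id
Action: reduce (F -> id)


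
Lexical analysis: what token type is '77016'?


Pattern: digits only
Type: INTEGER_LITERAL


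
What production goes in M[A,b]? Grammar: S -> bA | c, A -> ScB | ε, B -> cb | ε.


For [A, b]: 'b' ∈ FIRST(ScB)
Entry: A -> ScB
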